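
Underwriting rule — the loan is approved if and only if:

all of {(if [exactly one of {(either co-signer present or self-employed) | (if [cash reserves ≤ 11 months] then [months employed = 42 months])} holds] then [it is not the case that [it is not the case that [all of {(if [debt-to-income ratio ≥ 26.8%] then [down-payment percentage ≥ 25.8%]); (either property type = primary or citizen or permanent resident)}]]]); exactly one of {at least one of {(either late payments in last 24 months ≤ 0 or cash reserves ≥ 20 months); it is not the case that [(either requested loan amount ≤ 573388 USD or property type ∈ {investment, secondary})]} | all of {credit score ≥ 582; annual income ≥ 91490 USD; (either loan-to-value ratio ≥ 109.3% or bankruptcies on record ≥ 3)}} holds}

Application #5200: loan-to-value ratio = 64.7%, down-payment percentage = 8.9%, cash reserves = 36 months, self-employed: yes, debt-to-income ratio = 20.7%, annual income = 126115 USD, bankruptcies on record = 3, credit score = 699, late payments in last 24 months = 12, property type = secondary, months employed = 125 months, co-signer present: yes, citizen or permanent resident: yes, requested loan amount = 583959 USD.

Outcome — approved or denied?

Atomic conditions:
  co-signer present: yes → true
  self-employed: yes → true
  cash reserves ≤ 11 months: 36 ≤ 11 is false
  months employed = 42 months: 125 == 42 is false
  debt-to-income ratio ≥ 26.8%: 20.7 ≥ 26.8 is false
  down-payment percentage ≥ 25.8%: 8.9 ≥ 25.8 is false
  property type = primary: secondary == primary is false
  citizen or permanent resident: yes → true
  late payments in last 24 months ≤ 0: 12 ≤ 0 is false
  cash reserves ≥ 20 months: 36 ≥ 20 is true
  requested loan amount ≤ 573388 USD: 583959 ≤ 573388 is false
  property type ∈ {investment, secondary}: secondary is in the set → true
  credit score ≥ 582: 699 ≥ 582 is true
  annual income ≥ 91490 USD: 126115 ≥ 91490 is true
  loan-to-value ratio ≥ 109.3%: 64.7 ≥ 109.3 is false
  bankruptcies on record ≥ 3: 3 ≥ 3 is true
Combine:
[1.1.1] true OR true = true
[1.1.2] false → false (antecedent false ⇒ implication holds) = true
[1.1] exactly-one(true, true) = false
[1.2.1.1.1] false → false (antecedent false ⇒ implication holds) = true
[1.2.1.1.2] false OR true = true
[1.2.1.1] true AND true = true
[1.2.1] NOT true = false
[1.2] NOT false = true
[1] false → true (antecedent false ⇒ implication holds) = true
[2.1.1] false OR true = true
[2.1.2.1] false OR true = true
[2.1.2] NOT true = false
[2.1] true OR false = true
[2.2.3] false OR true = true
[2.2] true AND true AND true = true
[2] exactly-one(true, true) = false
[root] true AND false = false
Overall: false → denied

Denied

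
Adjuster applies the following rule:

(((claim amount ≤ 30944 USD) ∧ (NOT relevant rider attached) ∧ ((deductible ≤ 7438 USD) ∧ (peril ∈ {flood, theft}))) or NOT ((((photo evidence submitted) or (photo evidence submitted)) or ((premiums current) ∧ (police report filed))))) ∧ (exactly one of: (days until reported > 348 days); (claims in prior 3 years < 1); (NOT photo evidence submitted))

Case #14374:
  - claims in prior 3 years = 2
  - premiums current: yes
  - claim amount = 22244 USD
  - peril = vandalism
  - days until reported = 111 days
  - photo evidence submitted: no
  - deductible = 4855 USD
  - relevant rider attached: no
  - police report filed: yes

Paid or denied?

Atomic conditions:
  claim amount ≤ 30944 USD: 22244 ≤ 30944 is true
  NOT relevant rider attached: no → true
  deductible ≤ 7438 USD: 4855 ≤ 7438 is true
  peril ∈ {flood, theft}: vandalism is not in the set → false
  photo evidence submitted: no → false
  premiums current: yes → true
  police report filed: yes → true
  days until reported > 348 days: 111 > 348 is false
  claims in prior 3 years < 1: 2 < 1 is false
  NOT photo evidence submitted: no → true
Combine:
[1.1.3] true AND false = false
[1.1] true AND true AND false = false
[1.2.1.1] false OR false = false
[1.2.1.2] true AND true = true
[1.2.1] false OR true = true
[1.2] NOT true = false
[1] false OR false = false
[2] exactly-one(false, false, true) = true
[root] false AND true = false
Overall: false → denied

Denied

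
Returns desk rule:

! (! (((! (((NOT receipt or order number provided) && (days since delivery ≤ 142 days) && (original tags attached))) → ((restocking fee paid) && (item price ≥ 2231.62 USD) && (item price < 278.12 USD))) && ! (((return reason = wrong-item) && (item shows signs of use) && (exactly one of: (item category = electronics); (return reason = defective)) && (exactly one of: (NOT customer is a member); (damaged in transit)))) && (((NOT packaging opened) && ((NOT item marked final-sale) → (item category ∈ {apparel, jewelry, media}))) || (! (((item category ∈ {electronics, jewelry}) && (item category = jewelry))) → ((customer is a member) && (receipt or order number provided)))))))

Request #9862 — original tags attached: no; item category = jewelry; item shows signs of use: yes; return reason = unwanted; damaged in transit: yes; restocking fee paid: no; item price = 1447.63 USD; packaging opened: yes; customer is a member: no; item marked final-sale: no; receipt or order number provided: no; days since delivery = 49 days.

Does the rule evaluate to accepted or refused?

Atomic conditions:
  NOT receipt or order number provided: no → true
  days since delivery ≤ 142 days: 49 ≤ 142 is true
  original tags attached: no → false
  restocking fee paid: no → false
  item price ≥ 2231.62 USD: 1447.63 ≥ 2231.62 is false
  item price < 278.12 USD: 1447.63 < 278.12 is false
  return reason = wrong-item: unwanted == wrong-item is false
  item shows signs of use: yes → true
  item category = electronics: jewelry == electronics is false
  return reason = defective: unwanted == defective is false
  NOT customer is a member: no → true
  damaged in transit: yes → true
  NOT packaging opened: yes → false
  NOT item marked final-sale: no → true
  item category ∈ {apparel, jewelry, media}: jewelry is in the set → true
  item category ∈ {electronics, jewelry}: jewelry is in the set → true
  item category = jewelry: jewelry == jewelry is true
  customer is a member: no → false
  receipt or order number provided: no → false
Combine:
[1.1.1.1.1] true AND true AND false = false
[1.1.1.1] NOT false = true
[1.1.1.2] false AND false AND false = false
[1.1.1] true → false = false
[1.1.2.1.3] exactly-one(false, false) = false
[1.1.2.1.4] exactly-one(true, true) = false
[1.1.2.1] false AND true AND false AND false = false
[1.1.2] NOT false = true
[1.1.3.1.2] true → true = true
[1.1.3.1] false AND true = false
[1.1.3.2.1.1] true AND true = true
[1.1.3.2.1] NOT true = false
[1.1.3.2.2] false AND false = false
[1.1.3.2] false → false (antecedent false ⇒ implication holds) = true
[1.1.3] false OR true = true
[1.1] false AND true AND true = false
[1] NOT false = true
[root] NOT true = false
Overall: false → refused

Refused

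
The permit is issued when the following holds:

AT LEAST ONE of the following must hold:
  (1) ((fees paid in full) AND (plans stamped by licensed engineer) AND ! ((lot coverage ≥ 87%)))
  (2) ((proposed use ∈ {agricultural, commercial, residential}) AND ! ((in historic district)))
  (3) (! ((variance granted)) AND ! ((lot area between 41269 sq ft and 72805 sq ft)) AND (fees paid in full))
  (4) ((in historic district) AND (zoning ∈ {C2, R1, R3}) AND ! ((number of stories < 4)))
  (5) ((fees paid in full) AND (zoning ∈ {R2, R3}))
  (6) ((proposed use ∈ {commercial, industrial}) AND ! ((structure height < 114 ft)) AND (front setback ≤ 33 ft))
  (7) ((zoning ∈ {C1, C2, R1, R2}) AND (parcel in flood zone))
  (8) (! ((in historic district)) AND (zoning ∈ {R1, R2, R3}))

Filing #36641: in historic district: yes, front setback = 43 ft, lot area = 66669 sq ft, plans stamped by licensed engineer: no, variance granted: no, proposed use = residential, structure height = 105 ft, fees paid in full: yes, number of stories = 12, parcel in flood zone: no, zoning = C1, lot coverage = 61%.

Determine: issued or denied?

Denied

Atomic conditions:
  fees paid in full: yes → true
  plans stamped by licensed engineer: no → false
  lot coverage ≥ 87%: 61 ≥ 87 is false
  proposed use ∈ {agricultural, commercial, residential}: residential is in the set → true
  in historic district: yes → true
  variance granted: no → false
  lot area between 41269 sq ft and 72805 sq ft: 66669 in [41269, 72805] is true
  zoning ∈ {C2, R1, R3}: C1 is not in the set → false
  number of stories < 4: 12 < 4 is false
  zoning ∈ {R2, R3}: C1 is not in the set → false
  proposed use ∈ {commercial, industrial}: residential is not in the set → false
  structure height < 114 ft: 105 < 114 is true
  front setback ≤ 33 ft: 43 ≤ 33 is false
  zoning ∈ {C1, C2, R1, R2}: C1 is in the set → true
  parcel in flood zone: no → false
  zoning ∈ {R1, R2, R3}: C1 is not in the set → false
Combine:
[1.3] NOT false = true
[1] true AND false AND true = false
[2.2] NOT true = false
[2] true AND false = false
[3.1] NOT false = true
[3.2] NOT true = false
[3] true AND false AND true = false
[4.3] NOT false = true
[4] true AND false AND true = false
[5] true AND false = false
[6.2] NOT true = false
[6] false AND false AND false = false
[7] true AND false = false
[8.1] NOT true = false
[8] false AND false = false
[root] false OR false OR false OR false OR false OR false OR false OR false = false
Overall: false → denied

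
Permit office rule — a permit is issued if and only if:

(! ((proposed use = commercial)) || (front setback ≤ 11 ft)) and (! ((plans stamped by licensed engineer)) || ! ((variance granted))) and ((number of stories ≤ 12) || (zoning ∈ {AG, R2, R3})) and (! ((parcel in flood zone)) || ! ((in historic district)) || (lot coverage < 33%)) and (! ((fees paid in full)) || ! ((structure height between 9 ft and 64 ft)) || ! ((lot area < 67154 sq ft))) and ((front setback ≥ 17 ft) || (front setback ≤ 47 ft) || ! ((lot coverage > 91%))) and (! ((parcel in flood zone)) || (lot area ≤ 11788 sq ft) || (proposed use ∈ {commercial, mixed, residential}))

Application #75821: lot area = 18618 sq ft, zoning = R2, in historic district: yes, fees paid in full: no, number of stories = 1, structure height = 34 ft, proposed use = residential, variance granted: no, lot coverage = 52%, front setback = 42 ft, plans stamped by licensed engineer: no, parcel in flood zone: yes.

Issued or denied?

Denied

Atomic conditions:
  proposed use = commercial: residential == commercial is false
  front setback ≤ 11 ft: 42 ≤ 11 is false
  plans stamped by licensed engineer: no → false
  variance granted: no → false
  number of stories ≤ 12: 1 ≤ 12 is true
  zoning ∈ {AG, R2, R3}: R2 is in the set → true
  parcel in flood zone: yes → true
  in historic district: yes → true
  lot coverage < 33%: 52 < 33 is false
  fees paid in full: no → false
  structure height between 9 ft and 64 ft: 34 in [9, 64] is true
  lot area < 67154 sq ft: 18618 < 67154 is true
  front setback ≥ 17 ft: 42 ≥ 17 is true
  front setback ≤ 47 ft: 42 ≤ 47 is true
  lot coverage > 91%: 52 > 91 is false
  lot area ≤ 11788 sq ft: 18618 ≤ 11788 is false
  proposed use ∈ {commercial, mixed, residential}: residential is in the set → true
Combine:
[1.1] NOT false = true
[1] true OR false = true
[2.1] NOT false = true
[2.2] NOT false = true
[2] true OR true = true
[3] true OR true = true
[4.1] NOT true = false
[4.2] NOT true = false
[4] false OR false OR false = false
[5.1] NOT false = true
[5.2] NOT true = false
[5.3] NOT true = false
[5] true OR false OR false = true
[6.3] NOT false = true
[6] true OR true OR true = true
[7.1] NOT true = false
[7] false OR false OR true = true
[root] true AND true AND true AND false AND true AND true AND true = false
Overall: false → denied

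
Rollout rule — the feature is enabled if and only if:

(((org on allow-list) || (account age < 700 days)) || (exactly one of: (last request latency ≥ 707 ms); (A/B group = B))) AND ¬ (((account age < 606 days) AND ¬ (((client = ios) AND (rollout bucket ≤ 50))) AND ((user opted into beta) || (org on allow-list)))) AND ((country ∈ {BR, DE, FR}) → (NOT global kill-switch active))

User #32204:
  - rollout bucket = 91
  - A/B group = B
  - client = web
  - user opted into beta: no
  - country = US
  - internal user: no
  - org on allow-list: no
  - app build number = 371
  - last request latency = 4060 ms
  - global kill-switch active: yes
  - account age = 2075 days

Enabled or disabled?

Atomic conditions:
  org on allow-list: no → false
  account age < 700 days: 2075 < 700 is false
  last request latency ≥ 707 ms: 4060 ≥ 707 is true
  A/B group = B: B == B is true
  account age < 606 days: 2075 < 606 is false
  client = ios: web == ios is false
  rollout bucket ≤ 50: 91 ≤ 50 is false
  user opted into beta: no → false
  country ∈ {BR, DE, FR}: US is not in the set → false
  NOT global kill-switch active: yes → false
Combine:
[1.1] false OR false = false
[1.2] exactly-one(true, true) = false
[1] false OR false = false
[2.1.2.1] false AND false = false
[2.1.2] NOT false = true
[2.1.3] false OR false = false
[2.1] false AND true AND false = false
[2] NOT false = true
[3] false → false (antecedent false ⇒ implication holds) = true
[root] false AND true AND true = false
Overall: false → disabled

Disabled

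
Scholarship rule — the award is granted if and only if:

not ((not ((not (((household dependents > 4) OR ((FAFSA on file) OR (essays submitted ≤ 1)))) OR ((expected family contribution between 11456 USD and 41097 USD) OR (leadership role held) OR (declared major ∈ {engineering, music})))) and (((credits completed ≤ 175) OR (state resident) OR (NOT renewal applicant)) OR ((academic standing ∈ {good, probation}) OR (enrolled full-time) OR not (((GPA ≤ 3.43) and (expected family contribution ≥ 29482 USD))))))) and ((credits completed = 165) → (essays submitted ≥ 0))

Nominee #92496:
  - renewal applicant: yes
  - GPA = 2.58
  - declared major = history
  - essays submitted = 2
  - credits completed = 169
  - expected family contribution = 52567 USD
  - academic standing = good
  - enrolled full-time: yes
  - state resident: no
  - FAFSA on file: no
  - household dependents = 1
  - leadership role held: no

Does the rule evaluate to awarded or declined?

Atomic conditions:
  household dependents > 4: 1 > 4 is false
  FAFSA on file: no → false
  essays submitted ≤ 1: 2 ≤ 1 is false
  expected family contribution between 11456 USD and 41097 USD: 52567 in [11456, 41097] is false
  leadership role held: no → false
  declared major ∈ {engineering, music}: history is not in the set → false
  credits completed ≤ 175: 169 ≤ 175 is true
  state resident: no → false
  NOT renewal applicant: yes → false
  academic standing ∈ {good, probation}: good is in the set → true
  enrolled full-time: yes → true
  GPA ≤ 3.43: 2.58 ≤ 3.43 is true
  expected family contribution ≥ 29482 USD: 52567 ≥ 29482 is true
  credits completed = 165: 169 == 165 is false
  essays submitted ≥ 0: 2 ≥ 0 is true
Combine:
[1.1.1.1.1.1.2] false OR false = false
[1.1.1.1.1.1] false OR false = false
[1.1.1.1.1] NOT false = true
[1.1.1.1.2] false OR false OR false = false
[1.1.1.1] true OR false = true
[1.1.1] NOT true = false
[1.1.2.1] true OR false OR false = true
[1.1.2.2.3.1] true AND true = true
[1.1.2.2.3] NOT true = false
[1.1.2.2] true OR true OR false = true
[1.1.2] true OR true = true
[1.1] false AND true = false
[1] NOT false = true
[2] false → true (antecedent false ⇒ implication holds) = true
[root] true AND true = true
Overall: true → awarded

Awarded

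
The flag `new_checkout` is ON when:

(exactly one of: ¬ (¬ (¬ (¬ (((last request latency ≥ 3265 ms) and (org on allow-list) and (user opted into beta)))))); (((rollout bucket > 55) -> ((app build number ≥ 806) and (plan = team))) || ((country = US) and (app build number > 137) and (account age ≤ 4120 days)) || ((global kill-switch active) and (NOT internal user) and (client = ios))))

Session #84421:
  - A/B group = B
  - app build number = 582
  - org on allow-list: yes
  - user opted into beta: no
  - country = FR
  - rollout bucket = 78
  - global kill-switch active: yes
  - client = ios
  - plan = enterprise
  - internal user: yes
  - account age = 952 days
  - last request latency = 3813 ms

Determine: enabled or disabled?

Atomic conditions:
  last request latency ≥ 3265 ms: 3813 ≥ 3265 is true
  org on allow-list: yes → true
  user opted into beta: no → false
  rollout bucket > 55: 78 > 55 is true
  app build number ≥ 806: 582 ≥ 806 is false
  plan = team: enterprise == team is false
  country = US: FR == US is false
  app build number > 137: 582 > 137 is true
  account age ≤ 4120 days: 952 ≤ 4120 is true
  global kill-switch active: yes → true
  NOT internal user: yes → false
  client = ios: ios == ios is true
Combine:
[1.1.1.1.1] true AND true AND false = false
[1.1.1.1] NOT false = true
[1.1.1] NOT true = false
[1.1] NOT false = true
[1] NOT true = false
[2.1.2] false AND false = false
[2.1] true → false = false
[2.2] false AND true AND true = false
[2.3] true AND false AND true = false
[2] false OR false OR false = false
[root] exactly-one(false, false) = false
Overall: false → disabled

Disabled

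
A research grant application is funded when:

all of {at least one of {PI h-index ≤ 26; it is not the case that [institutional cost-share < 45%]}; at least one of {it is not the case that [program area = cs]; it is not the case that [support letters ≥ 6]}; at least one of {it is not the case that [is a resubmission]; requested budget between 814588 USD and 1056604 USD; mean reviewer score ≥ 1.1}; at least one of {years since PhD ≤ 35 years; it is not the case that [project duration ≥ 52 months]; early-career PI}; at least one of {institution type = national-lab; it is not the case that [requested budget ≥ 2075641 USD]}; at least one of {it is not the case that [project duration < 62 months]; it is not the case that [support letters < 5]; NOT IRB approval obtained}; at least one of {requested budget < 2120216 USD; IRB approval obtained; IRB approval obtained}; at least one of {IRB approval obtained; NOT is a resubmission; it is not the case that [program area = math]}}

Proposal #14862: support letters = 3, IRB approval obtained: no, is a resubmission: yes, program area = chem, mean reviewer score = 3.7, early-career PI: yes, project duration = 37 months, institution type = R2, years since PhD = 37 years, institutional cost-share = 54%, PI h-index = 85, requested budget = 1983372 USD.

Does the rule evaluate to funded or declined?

Atomic conditions:
  PI h-index ≤ 26: 85 ≤ 26 is false
  institutional cost-share < 45%: 54 < 45 is false
  program area = cs: chem == cs is false
  support letters ≥ 6: 3 ≥ 6 is false
  is a resubmission: yes → true
  requested budget between 814588 USD and 1056604 USD: 1983372 in [814588, 1056604] is false
  mean reviewer score ≥ 1.1: 3.7 ≥ 1.1 is true
  years since PhD ≤ 35 years: 37 ≤ 35 is false
  project duration ≥ 52 months: 37 ≥ 52 is false
  early-career PI: yes → true
  institution type = national-lab: R2 == national-lab is false
  requested budget ≥ 2075641 USD: 1983372 ≥ 2075641 is false
  project duration < 62 months: 37 < 62 is true
  support letters < 5: 3 < 5 is true
  NOT IRB approval obtained: no → true
  requested budget < 2120216 USD: 1983372 < 2120216 is true
  IRB approval obtained: no → false
  NOT is a resubmission: yes → false
  program area = math: chem == math is false
Combine:
[1.2] NOT false = true
[1] false OR true = true
[2.1] NOT false = true
[2.2] NOT false = true
[2] true OR true = true
[3.1] NOT true = false
[3] false OR false OR true = true
[4.2] NOT false = true
[4] false OR true OR true = true
[5.2] NOT false = true
[5] false OR true = true
[6.1] NOT true = false
[6.2] NOT true = false
[6] false OR false OR true = true
[7] true OR false OR false = true
[8.3] NOT false = true
[8] false OR false OR true = true
[root] true AND true AND true AND true AND true AND true AND true AND true = true
Overall: true → funded

Funded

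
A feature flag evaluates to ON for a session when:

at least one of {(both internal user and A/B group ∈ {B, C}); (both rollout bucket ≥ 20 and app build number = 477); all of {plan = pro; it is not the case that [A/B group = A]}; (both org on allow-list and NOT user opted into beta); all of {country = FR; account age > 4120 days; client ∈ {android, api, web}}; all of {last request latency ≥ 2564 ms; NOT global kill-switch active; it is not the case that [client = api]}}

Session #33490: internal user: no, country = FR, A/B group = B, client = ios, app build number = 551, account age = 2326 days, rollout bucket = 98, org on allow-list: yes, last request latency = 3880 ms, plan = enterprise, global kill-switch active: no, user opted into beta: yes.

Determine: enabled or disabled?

Enabled

Atomic conditions:
  internal user: no → false
  A/B group ∈ {B, C}: B is in the set → true
  rollout bucket ≥ 20: 98 ≥ 20 is true
  app build number = 477: 551 == 477 is false
  plan = pro: enterprise == pro is false
  A/B group = A: B == A is false
  org on allow-list: yes → true
  NOT user opted into beta: yes → false
  country = FR: FR == FR is true
  account age > 4120 days: 2326 > 4120 is false
  client ∈ {android, api, web}: ios is not in the set → false
  last request latency ≥ 2564 ms: 3880 ≥ 2564 is true
  NOT global kill-switch active: no → true
  client = api: ios == api is false
Combine:
[1] false AND true = false
[2] true AND false = false
[3.2] NOT false = true
[3] false AND true = false
[4] true AND false = false
[5] true AND false AND false = false
[6.3] NOT false = true
[6] true AND true AND true = true
[root] false OR false OR false OR false OR false OR true = true
Overall: true → enabled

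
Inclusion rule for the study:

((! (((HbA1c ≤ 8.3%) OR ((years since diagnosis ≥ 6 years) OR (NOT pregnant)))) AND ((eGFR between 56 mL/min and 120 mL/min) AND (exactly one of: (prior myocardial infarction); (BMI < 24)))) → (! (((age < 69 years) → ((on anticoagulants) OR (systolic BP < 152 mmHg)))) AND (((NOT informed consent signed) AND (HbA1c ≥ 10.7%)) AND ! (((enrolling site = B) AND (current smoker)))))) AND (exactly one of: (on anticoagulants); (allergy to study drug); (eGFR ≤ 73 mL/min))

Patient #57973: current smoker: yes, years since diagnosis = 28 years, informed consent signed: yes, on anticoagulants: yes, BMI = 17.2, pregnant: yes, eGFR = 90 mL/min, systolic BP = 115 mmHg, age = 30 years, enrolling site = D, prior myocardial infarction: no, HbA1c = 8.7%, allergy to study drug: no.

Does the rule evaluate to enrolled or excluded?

Atomic conditions:
  HbA1c ≤ 8.3%: 8.7 ≤ 8.3 is false
  years since diagnosis ≥ 6 years: 28 ≥ 6 is true
  NOT pregnant: yes → false
  eGFR between 56 mL/min and 120 mL/min: 90 in [56, 120] is true
  prior myocardial infarction: no → false
  BMI < 24: 17.2 < 24 is true
  age < 69 years: 30 < 69 is true
  on anticoagulants: yes → true
  systolic BP < 152 mmHg: 115 < 152 is true
  NOT informed consent signed: yes → false
  HbA1c ≥ 10.7%: 8.7 ≥ 10.7 is false
  enrolling site = B: D == B is false
  current smoker: yes → true
  allergy to study drug: no → false
  eGFR ≤ 73 mL/min: 90 ≤ 73 is false
Combine:
[1.1.1.1.2] true OR false = true
[1.1.1.1] false OR true = true
[1.1.1] NOT true = false
[1.1.2.2] exactly-one(false, true) = true
[1.1.2] true AND true = true
[1.1] false AND true = false
[1.2.1.1.2] true OR true = true
[1.2.1.1] true → true = true
[1.2.1] NOT true = false
[1.2.2.1] false AND false = false
[1.2.2.2.1] false AND true = false
[1.2.2.2] NOT false = true
[1.2.2] false AND true = false
[1.2] false AND false = false
[1] false → false (antecedent false ⇒ implication holds) = true
[2] exactly-one(true, false, false) = true
[root] true AND true = true
Overall: true → enrolled

Enrolled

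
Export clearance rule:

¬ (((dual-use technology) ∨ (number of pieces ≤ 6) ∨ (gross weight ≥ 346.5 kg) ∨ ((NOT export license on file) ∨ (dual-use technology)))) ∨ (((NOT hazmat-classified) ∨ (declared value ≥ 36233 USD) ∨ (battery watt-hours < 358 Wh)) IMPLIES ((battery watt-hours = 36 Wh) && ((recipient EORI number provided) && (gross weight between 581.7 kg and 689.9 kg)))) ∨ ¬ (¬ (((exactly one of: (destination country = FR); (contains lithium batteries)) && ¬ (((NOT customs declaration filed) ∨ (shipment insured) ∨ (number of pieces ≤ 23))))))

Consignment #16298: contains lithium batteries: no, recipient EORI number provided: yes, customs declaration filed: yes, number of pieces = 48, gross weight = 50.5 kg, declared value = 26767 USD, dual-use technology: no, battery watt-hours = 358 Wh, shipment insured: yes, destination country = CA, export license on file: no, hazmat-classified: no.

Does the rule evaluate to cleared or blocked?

Blocked

Atomic conditions:
  dual-use technology: no → false
  number of pieces ≤ 6: 48 ≤ 6 is false
  gross weight ≥ 346.5 kg: 50.5 ≥ 346.5 is false
  NOT export license on file: no → true
  NOT hazmat-classified: no → true
  declared value ≥ 36233 USD: 26767 ≥ 36233 is false
  battery watt-hours < 358 Wh: 358 < 358 is false
  battery watt-hours = 36 Wh: 358 == 36 is false
  recipient EORI number provided: yes → true
  gross weight between 581.7 kg and 689.9 kg: 50.5 in [581.7, 689.9] is false
  destination country = FR: CA == FR is false
  contains lithium batteries: no → false
  NOT customs declaration filed: yes → false
  shipment insured: yes → true
  number of pieces ≤ 23: 48 ≤ 23 is false
Combine:
[1.1.4] true OR false = true
[1.1] false OR false OR false OR true = true
[1] NOT true = false
[2.1] true OR false OR false = true
[2.2.2] true AND false = false
[2.2] false AND false = false
[2] true → false = false
[3.1.1.1] exactly-one(false, false) = false
[3.1.1.2.1] false OR true OR false = true
[3.1.1.2] NOT true = false
[3.1.1] false AND false = false
[3.1] NOT false = true
[3] NOT true = false
[root] false OR false OR false = false
Overall: false → blocked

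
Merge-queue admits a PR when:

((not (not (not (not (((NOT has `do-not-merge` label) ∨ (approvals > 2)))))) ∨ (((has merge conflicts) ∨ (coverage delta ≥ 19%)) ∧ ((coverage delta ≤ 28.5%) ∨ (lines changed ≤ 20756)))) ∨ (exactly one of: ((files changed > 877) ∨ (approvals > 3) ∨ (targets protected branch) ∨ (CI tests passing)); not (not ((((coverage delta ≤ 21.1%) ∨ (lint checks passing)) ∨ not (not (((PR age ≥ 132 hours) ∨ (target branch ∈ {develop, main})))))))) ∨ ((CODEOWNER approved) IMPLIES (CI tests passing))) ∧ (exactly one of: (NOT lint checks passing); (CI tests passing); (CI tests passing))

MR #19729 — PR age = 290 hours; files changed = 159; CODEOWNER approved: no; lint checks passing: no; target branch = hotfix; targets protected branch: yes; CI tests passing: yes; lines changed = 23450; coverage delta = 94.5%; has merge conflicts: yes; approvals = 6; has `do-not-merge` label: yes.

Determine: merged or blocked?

Atomic conditions:
  NOT has `do-not-merge` label: yes → false
  approvals > 2: 6 > 2 is true
  has merge conflicts: yes → true
  coverage delta ≥ 19%: 94.5 ≥ 19 is true
  coverage delta ≤ 28.5%: 94.5 ≤ 28.5 is false
  lines changed ≤ 20756: 23450 ≤ 20756 is false
  files changed > 877: 159 > 877 is false
  approvals > 3: 6 > 3 is true
  targets protected branch: yes → true
  CI tests passing: yes → true
  coverage delta ≤ 21.1%: 94.5 ≤ 21.1 is false
  lint checks passing: no → false
  PR age ≥ 132 hours: 290 ≥ 132 is true
  target branch ∈ {develop, main}: hotfix is not in the set → false
  CODEOWNER approved: no → false
  NOT lint checks passing: no → true
Combine:
[1.1.1.1.1.1.1] false OR true = true
[1.1.1.1.1.1] NOT true = false
[1.1.1.1.1] NOT false = true
[1.1.1.1] NOT true = false
[1.1.1] NOT false = true
[1.1.2.1] true OR true = true
[1.1.2.2] false OR false = false
[1.1.2] true AND false = false
[1.1] true OR false = true
[1.2.1] false OR true OR true OR true = true
[1.2.2.1.1.1] false OR false = false
[1.2.2.1.1.2.1.1] true OR false = true
[1.2.2.1.1.2.1] NOT true = false
[1.2.2.1.1.2] NOT false = true
[1.2.2.1.1] false OR true = true
[1.2.2.1] NOT true = false
[1.2.2] NOT false = true
[1.2] exactly-one(true, true) = false
[1.3] false → true (antecedent false ⇒ implication holds) = true
[1] true OR false OR true = true
[2] exactly-one(true, true, true) = false
[root] true AND false = false
Overall: false → blocked

Blocked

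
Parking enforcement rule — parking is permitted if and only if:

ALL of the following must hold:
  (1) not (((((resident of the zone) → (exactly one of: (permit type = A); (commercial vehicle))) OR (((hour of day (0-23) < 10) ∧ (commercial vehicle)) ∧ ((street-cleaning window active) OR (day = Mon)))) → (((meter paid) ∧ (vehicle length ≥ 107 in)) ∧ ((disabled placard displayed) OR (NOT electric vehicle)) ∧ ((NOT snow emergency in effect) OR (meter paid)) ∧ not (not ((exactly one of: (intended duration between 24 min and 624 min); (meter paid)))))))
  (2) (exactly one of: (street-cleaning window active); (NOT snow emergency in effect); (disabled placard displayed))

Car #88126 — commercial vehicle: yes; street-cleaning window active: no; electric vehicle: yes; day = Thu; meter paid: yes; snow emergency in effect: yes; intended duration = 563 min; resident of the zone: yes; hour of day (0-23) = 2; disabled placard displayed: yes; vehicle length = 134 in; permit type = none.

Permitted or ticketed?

Permitted

Atomic conditions:
  resident of the zone: yes → true
  permit type = A: none == A is false
  commercial vehicle: yes → true
  hour of day (0-23) < 10: 2 < 10 is true
  street-cleaning window active: no → false
  day = Mon: Thu == Mon is false
  meter paid: yes → true
  vehicle length ≥ 107 in: 134 ≥ 107 is true
  disabled placard displayed: yes → true
  NOT electric vehicle: yes → false
  NOT snow emergency in effect: yes → false
  intended duration between 24 min and 624 min: 563 in [24, 624] is true
Combine:
[1.1.1.1.2] exactly-one(false, true) = true
[1.1.1.1] true → true = true
[1.1.1.2.1] true AND true = true
[1.1.1.2.2] false OR false = false
[1.1.1.2] true AND false = false
[1.1.1] true OR false = true
[1.1.2.1] true AND true = true
[1.1.2.2] true OR false = true
[1.1.2.3] false OR true = true
[1.1.2.4.1.1] exactly-one(true, true) = false
[1.1.2.4.1] NOT false = true
[1.1.2.4] NOT true = false
[1.1.2] true AND true AND true AND false = false
[1.1] true → false = false
[1] NOT false = true
[2] exactly-one(false, false, true) = true
[root] true AND true = true
Overall: true → permitted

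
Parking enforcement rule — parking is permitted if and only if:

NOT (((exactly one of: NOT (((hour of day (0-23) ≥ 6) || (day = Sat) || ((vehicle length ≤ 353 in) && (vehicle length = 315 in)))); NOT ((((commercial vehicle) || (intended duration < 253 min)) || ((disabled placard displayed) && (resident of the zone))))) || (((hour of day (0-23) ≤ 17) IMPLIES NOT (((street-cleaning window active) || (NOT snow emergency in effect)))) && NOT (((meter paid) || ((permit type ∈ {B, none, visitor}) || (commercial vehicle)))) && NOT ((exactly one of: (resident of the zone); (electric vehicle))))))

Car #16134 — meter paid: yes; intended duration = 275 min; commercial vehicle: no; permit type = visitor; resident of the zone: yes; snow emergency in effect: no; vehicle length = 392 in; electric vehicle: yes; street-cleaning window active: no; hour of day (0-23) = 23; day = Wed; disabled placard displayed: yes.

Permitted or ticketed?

Atomic conditions:
  hour of day (0-23) ≥ 6: 23 ≥ 6 is true
  day = Sat: Wed == Sat is false
  vehicle length ≤ 353 in: 392 ≤ 353 is false
  vehicle length = 315 in: 392 == 315 is false
  commercial vehicle: no → false
  intended duration < 253 min: 275 < 253 is false
  disabled placard displayed: yes → true
  resident of the zone: yes → true
  hour of day (0-23) ≤ 17: 23 ≤ 17 is false
  street-cleaning window active: no → false
  NOT snow emergency in effect: no → true
  meter paid: yes → true
  permit type ∈ {B, none, visitor}: visitor is in the set → true
  electric vehicle: yes → true
Combine:
[1.1.1.1.3] false AND false = false
[1.1.1.1] true OR false OR false = true
[1.1.1] NOT true = false
[1.1.2.1.1] false OR false = false
[1.1.2.1.2] true AND true = true
[1.1.2.1] false OR true = true
[1.1.2] NOT true = false
[1.1] exactly-one(false, false) = false
[1.2.1.2.1] false OR true = true
[1.2.1.2] NOT true = false
[1.2.1] false → false (antecedent false ⇒ implication holds) = true
[1.2.2.1.2] true OR false = true
[1.2.2.1] true OR true = true
[1.2.2] NOT true = false
[1.2.3.1] exactly-one(true, true) = false
[1.2.3] NOT false = true
[1.2] true AND false AND true = false
[1] false OR false = false
[root] NOT false = true
Overall: true → permitted

Permitted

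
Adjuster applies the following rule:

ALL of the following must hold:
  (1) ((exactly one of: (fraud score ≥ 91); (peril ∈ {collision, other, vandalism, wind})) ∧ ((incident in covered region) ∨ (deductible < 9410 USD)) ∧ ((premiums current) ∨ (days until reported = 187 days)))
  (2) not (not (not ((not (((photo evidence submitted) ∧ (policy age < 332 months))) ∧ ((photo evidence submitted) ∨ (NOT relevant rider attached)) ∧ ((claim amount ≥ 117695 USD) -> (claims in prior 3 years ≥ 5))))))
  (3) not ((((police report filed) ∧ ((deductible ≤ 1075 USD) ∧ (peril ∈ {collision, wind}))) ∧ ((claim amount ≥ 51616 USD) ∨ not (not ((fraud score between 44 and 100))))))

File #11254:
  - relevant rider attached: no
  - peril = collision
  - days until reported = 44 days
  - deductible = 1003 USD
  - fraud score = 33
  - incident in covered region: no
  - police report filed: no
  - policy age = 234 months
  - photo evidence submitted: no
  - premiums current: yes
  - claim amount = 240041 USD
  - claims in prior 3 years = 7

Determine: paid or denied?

Denied

Atomic conditions:
  fraud score ≥ 91: 33 ≥ 91 is false
  peril ∈ {collision, other, vandalism, wind}: collision is in the set → true
  incident in covered region: no → false
  deductible < 9410 USD: 1003 < 9410 is true
  premiums current: yes → true
  days until reported = 187 days: 44 == 187 is false
  photo evidence submitted: no → false
  policy age < 332 months: 234 < 332 is true
  NOT relevant rider attached: no → true
  claim amount ≥ 117695 USD: 240041 ≥ 117695 is true
  claims in prior 3 years ≥ 5: 7 ≥ 5 is true
  police report filed: no → false
  deductible ≤ 1075 USD: 1003 ≤ 1075 is true
  peril ∈ {collision, wind}: collision is in the set → true
  claim amount ≥ 51616 USD: 240041 ≥ 51616 is true
  fraud score between 44 and 100: 33 in [44, 100] is false
Combine:
[1.1] exactly-one(false, true) = true
[1.2] false OR true = true
[1.3] true OR false = true
[1] true AND true AND true = true
[2.1.1.1.1.1] false AND true = false
[2.1.1.1.1] NOT false = true
[2.1.1.1.2] false OR true = true
[2.1.1.1.3] true → true = true
[2.1.1.1] true AND true AND true = true
[2.1.1] NOT true = false
[2.1] NOT false = true
[2] NOT true = false
[3.1.1.2] true AND true = true
[3.1.1] false AND true = false
[3.1.2.2.1] NOT false = true
[3.1.2.2] NOT true = false
[3.1.2] true OR false = true
[3.1] false AND true = false
[3] NOT false = true
[root] true AND false AND true = false
Overall: false → denied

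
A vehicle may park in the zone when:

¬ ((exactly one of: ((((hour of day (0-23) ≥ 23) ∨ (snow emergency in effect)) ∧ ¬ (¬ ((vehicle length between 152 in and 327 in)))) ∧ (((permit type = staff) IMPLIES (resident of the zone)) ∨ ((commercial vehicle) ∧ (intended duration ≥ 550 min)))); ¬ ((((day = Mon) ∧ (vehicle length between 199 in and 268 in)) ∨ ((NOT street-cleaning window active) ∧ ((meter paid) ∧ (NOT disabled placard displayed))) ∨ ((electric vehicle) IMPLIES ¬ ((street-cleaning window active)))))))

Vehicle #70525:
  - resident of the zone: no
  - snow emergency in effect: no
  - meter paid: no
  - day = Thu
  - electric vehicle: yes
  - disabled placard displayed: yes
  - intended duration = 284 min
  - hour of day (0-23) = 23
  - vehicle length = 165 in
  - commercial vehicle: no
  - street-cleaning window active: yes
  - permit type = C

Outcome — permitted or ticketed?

Atomic conditions:
  hour of day (0-23) ≥ 23: 23 ≥ 23 is true
  snow emergency in effect: no → false
  vehicle length between 152 in and 327 in: 165 in [152, 327] is true
  permit type = staff: C == staff is false
  resident of the zone: no → false
  commercial vehicle: no → false
  intended duration ≥ 550 min: 284 ≥ 550 is false
  day = Mon: Thu == Mon is false
  vehicle length between 199 in and 268 in: 165 in [199, 268] is false
  NOT street-cleaning window active: yes → false
  meter paid: no → false
  NOT disabled placard displayed: yes → false
  electric vehicle: yes → true
  street-cleaning window active: yes → true
Combine:
[1.1.1.1] true OR false = true
[1.1.1.2.1] NOT true = false
[1.1.1.2] NOT false = true
[1.1.1] true AND true = true
[1.1.2.1] false → false (antecedent false ⇒ implication holds) = true
[1.1.2.2] false AND false = false
[1.1.2] true OR false = true
[1.1] true AND true = true
[1.2.1.1] false AND false = false
[1.2.1.2.2] false AND false = false
[1.2.1.2] false AND false = false
[1.2.1.3.2] NOT true = false
[1.2.1.3] true → false = false
[1.2.1] false OR false OR false = false
[1.2] NOT false = true
[1] exactly-one(true, true) = false
[root] NOT false = true
Overall: true → permitted

Permitted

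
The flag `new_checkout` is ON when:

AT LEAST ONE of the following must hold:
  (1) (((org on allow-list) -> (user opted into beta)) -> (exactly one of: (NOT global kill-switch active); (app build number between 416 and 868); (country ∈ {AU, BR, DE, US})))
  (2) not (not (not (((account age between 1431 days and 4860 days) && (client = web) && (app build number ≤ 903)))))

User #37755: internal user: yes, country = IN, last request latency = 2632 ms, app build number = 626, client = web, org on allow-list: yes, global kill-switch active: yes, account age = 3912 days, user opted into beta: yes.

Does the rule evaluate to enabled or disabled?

Atomic conditions:
  org on allow-list: yes → true
  user opted into beta: yes → true
  NOT global kill-switch active: yes → false
  app build number between 416 and 868: 626 in [416, 868] is true
  country ∈ {AU, BR, DE, US}: IN is not in the set → false
  account age between 1431 days and 4860 days: 3912 in [1431, 4860] is true
  client = web: web == web is true
  app build number ≤ 903: 626 ≤ 903 is true
Combine:
[1.1] true → true = true
[1.2] exactly-one(false, true, false) = true
[1] true → true = true
[2.1.1.1] true AND true AND true = true
[2.1.1] NOT true = false
[2.1] NOT false = true
[2] NOT true = false
[root] true OR false = true
Overall: true → enabled

Enabled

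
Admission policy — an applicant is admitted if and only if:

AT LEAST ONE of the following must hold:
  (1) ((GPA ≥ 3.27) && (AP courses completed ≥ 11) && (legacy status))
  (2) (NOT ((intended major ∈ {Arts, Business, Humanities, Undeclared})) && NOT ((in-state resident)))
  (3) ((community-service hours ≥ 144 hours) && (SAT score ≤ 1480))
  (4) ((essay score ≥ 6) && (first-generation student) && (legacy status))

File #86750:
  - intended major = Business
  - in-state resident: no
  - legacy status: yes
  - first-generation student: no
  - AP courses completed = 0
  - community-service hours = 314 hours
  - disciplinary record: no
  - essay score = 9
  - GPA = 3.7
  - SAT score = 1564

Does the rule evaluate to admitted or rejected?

Rejected

Atomic conditions:
  GPA ≥ 3.27: 3.7 ≥ 3.27 is true
  AP courses completed ≥ 11: 0 ≥ 11 is false
  legacy status: yes → true
  intended major ∈ {Arts, Business, Humanities, Undeclared}: Business is in the set → true
  in-state resident: no → false
  community-service hours ≥ 144 hours: 314 ≥ 144 is true
  SAT score ≤ 1480: 1564 ≤ 1480 is false
  essay score ≥ 6: 9 ≥ 6 is true
  first-generation student: no → false
Combine:
[1] true AND false AND true = false
[2.1] NOT true = false
[2.2] NOT false = true
[2] false AND true = false
[3] true AND false = false
[4] true AND false AND true = false
[root] false OR false OR false OR false = false
Overall: false → rejected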